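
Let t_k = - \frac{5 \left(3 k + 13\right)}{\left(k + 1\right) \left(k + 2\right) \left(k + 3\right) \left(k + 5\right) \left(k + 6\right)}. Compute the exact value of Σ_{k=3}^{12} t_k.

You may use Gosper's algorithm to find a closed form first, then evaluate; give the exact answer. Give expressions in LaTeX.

Σ = -181/6048

Step 1: r(k) = (k + 1)*(k + 5)*(3*k + 16)/((k + 4)*(k + 7)*(3*k + 13)).
Take A(k)=k + 1, B(k)=k + 7, C(k)=k**2 + 25*k/3 + 52/3.
Need (k + 1)·f(k+1) − (k + 6)·f(k) = k**2 + 25*k/3 + 52/3.
Bound: deg f ≤ 5.
Solve for f: f(k) = k*(k + 3)*(k + 4)*(k**2 + 8*k + 17)/30 (degree 5 ≤ 5).
So s_k = (B(k−1)f/C)·t_k = (k*(k + 3)*(k + 6)*(k**2 + 8*k + 17)/(10*(3*k + 13)))·t_k = k*(-k**2 - 8*k - 17)/(2*(k**3 + 8*k**2 + 17*k + 10)).
s_(k+1) − s_k = 5*(-3*k - 13)/(k**5 + 17*k**4 + 107*k**3 + 307*k**2 + 396*k + 180) = t_k.
Telescoping: Σ = s_(13) − s_(3) = -377/756 − (-15/32) = -181/6048.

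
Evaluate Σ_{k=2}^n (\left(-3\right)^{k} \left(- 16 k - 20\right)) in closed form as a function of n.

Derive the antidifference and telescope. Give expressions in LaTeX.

t_(k+1)/t_k = 3*(-4*k - 9)/(4*k + 5).
Gosper form: A/B · C(k+1)/C(k) with A=-3, B=1, C=k + 5/4.
Key eq: (-3)·f(k+1) = (1)·f(k) + (k + 5/4).
deg f ≤ 1 (via 0,0,1).
A polynomial solution: f(k) = -(2*k + 1)/8.
R(k) = B(k−1)·f(k)/C(k) = -(2*k + 1)/(2*(4*k + 5)); s_k = R·t_k = (-3)**k*(4*k + 2).
Verify: (-3)**k*(-16*k - 20) matches t_k.
s_(n+1) = (-3)**(n + 1)*(4*n + 6) and s_(2) = 90, so S(n) = -12*(-3)**n*n + 6*(-3)**(n + 1) - 90.

S(n) = - 12 \left(-3\right)^{n} n + 6 \left(-3\right)^{n + 1} - 90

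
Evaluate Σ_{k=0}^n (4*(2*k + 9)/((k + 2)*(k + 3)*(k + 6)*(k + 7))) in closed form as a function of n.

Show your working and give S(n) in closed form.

Step 1: r(k) = (k + 2)*(k + 6)*(2*k + 11)/((k + 4)*(k + 8)*(2*k + 9)).
Take A(k)=k + 2, B(k)=k + 8, C(k)=k**3 + 27*k**2/2 + 121*k/2 + 90.
Key eq: (k + 2)·f(k+1) = (k + 7)·f(k) + (k**3 + 27*k**2/2 + 121*k/2 + 90).
deg f ≤ 5 (via 1,1,3).
A polynomial solution: f(k) = k*(k + 3)*(k + 4)*(k + 5)*(k + 8)/24.
Certificate R = B(k−1)f/C = k*(k + 3)*(k + 7)*(k + 8)/(12*(2*k + 9)) gives s_k = k*(k + 8)/(3*(k**2 + 8*k + 12)).
Check: Δs_k = 4*(2*k + 9)/(k**4 + 18*k**3 + 113*k**2 + 288*k + 252). ✓
Evaluate: s_(n+1) = (n**2 + 10*n + 9)/(3*(n**2 + 10*n + 21)); subtract s_(0) = 0 ⇒ S(n) = (n**2 + 10*n + 9)/(3*(n**2 + 10*n + 21)).

S(n) = (n**2 + 10*n + 9)/(3*(n**2 + 10*n + 21))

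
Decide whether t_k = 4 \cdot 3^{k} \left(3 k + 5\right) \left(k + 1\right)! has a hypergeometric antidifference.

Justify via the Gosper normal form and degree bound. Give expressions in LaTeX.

t_(k+1)/t_k = 3*(k + 2)*(3*k + 8)/(3*k + 5).
So A=3*k + 6 and B=1, with C=k + 5/3.
Solve (3*k + 6)·f(k+1) − (1)·f(k) = k + 5/3.
d = 0 from the (1,0,1) case.
Coefficient equations give f(k) = 1/3.
Then R = B(k−1)f/C = 1/(3*k + 5), so s_k = R(k)·t_k = 4*3**k*factorial(k + 1).
Check: Δs_k = 4*3**k*(3*k + 5)*factorial(k + 1). ✓

Yes. s_k = 4 \cdot 3^{k} \left(k + 1\right)!.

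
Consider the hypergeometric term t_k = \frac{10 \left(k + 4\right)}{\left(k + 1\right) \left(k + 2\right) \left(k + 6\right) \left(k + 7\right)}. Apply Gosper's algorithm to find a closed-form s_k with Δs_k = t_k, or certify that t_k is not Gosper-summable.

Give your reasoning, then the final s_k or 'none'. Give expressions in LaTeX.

The ratio is (k + 1)*(k + 5)*(k + 6)/((k + 3)*(k + 4)*(k + 8)).
A = k + 1, B = k + 8, C = k**4 + 16*k**3 + 95*k**2 + 248*k + 240.
Key eq: (k + 1)·f(k+1) = (k + 7)·f(k) + (k**4 + 16*k**3 + 95*k**2 + 248*k + 240).
From deg A=1, deg B=1, deg C=4: d=6.
Solving with deg f ≤ 6: f(k) = k*(k + 2)*(k + 3)*(k + 4)*(k + 5)*(k + 7)/12.
So s_k = (B(k−1)f/C)·t_k = (k*(k + 2)*(k + 7)**2/(12*(k + 4)))·t_k = 5*k*(k + 7)/(6*(k**2 + 7*k + 6)).
Δs = 10*(k + 4)/(k**4 + 16*k**3 + 83*k**2 + 152*k + 84), as required.

s_k = \frac{5 k \left(k + 7\right)}{6 \left(k^{2} + 7 k + 6\right)}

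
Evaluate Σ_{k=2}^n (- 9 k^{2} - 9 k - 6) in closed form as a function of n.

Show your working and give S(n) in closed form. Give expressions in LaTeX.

S(n) = - 3 n^{3} - 9 n^{2} - 12 n + 24

t_(k+1)/t_k = (3*k**2 + 9*k + 8)/(3*k**2 + 3*k + 2).
Gosper form: A/B · C(k+1)/C(k) with A=1, B=1, C=k**2 + k + 2/3.
Need (1)·f(k+1) − (1)·f(k) = k**2 + k + 2/3.
From deg A=0, deg B=0, deg C=2: d=3.
Solve for f: f(k) = k*(k**2 + 1)/3 (degree 3 ≤ 3).
Get s_k = R·t_k = 3*k*(-k**2 - 1) with R(k) = B(k−1)f(k)/C(k) = k*(k**2 + 1)/(3*k**2 + 3*k + 2).
Verify: -9*k**2 - 9*k - 6 matches t_k.
Evaluate: s_(n+1) = -3*n**3 - 9*n**2 - 12*n - 6; subtract s_(2) = -30 ⇒ S(n) = -3*n**3 - 9*n**2 - 12*n + 24.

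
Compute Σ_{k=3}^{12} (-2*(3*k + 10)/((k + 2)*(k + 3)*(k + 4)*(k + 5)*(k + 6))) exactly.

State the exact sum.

Σ = -431/64260

t_(k+1)/t_k = (k + 2)*(3*k + 13)/((k + 7)*(3*k + 10)).
Take A(k)=k + 2, B(k)=k + 7, C(k)=k + 10/3.
Need (k + 2)·f(k+1) − (k + 6)·f(k) = k + 10/3.
Bound: deg f ≤ 4.
Match coefficients ⇒ f(k) = k*(k + 3)*(k**2 + 11*k + 38)/120.
Get s_k = R·t_k = k*(-k**2 - 11*k - 38)/(20*(k**3 + 11*k**2 + 38*k + 40)) with R(k) = B(k−1)f(k)/C(k) = k*(k + 3)*(k + 6)*(k**2 + 11*k + 38)/(40*(3*k + 10)).
s_(k+1) − s_k = 2*(-3*k - 10)/(k**5 + 20*k**4 + 155*k**3 + 580*k**2 + 1044*k + 720) = t_k.
Sum = s_(13) − s_(3); s_(13) = -91/1836, s_(3) = -3/70 ⇒ -431/64260.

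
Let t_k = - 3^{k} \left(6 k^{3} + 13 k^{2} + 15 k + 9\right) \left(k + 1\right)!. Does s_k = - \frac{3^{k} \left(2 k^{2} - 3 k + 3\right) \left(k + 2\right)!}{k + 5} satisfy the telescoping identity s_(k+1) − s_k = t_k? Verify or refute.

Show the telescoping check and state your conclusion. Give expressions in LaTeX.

s_(k+1) = -3**(k + 1)*(2*k**2 + k + 2)*factorial(k + 3)/(k + 6)
s_(k+1) − s_k = -3**k*(6*k**4 + 49*k**3 + 111*k**2 + 108*k + 72)*factorial(k + 2)/((k + 5)*(k + 6))
(s_(k+1) − s_k) − t_k = 3**(k + 1)*(6*k**4 + 43*k**3 + 78*k**2 + 87*k + 42)*factorial(k + 1)/((k + 5)*(k + 6))

Invalid: residual \frac{3^{k + 1} \left(6 k^{4} + 43 k^{3} + 78 k^{2} + 87 k + 42\right) \left(k + 1\right)!}{\left(k + 5\right) \left(k + 6\right)} ≠ 0.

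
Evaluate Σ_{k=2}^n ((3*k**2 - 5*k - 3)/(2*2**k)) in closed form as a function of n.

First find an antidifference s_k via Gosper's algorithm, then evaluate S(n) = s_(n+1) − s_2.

S(n) = 2**(-n - 2)*(15*2**n - 6*n**2 - 14*n - 10)

r(k) = (3*k**2 + k - 5)/(2*(3*k**2 - 5*k - 3)) after simplifying.
So A=1/2 and B=1, with C=k**2 - 5*k/3 - 1.
Set up (1/2)·f(k+1) − (1)·f(k) − (k**2 - 5*k/3 - 1) = 0.
deg f ≤ 2 (via 0,0,2).
Match coefficients ⇒ f(k) = -2*(3*k**2 + k + 1)/3.
Then R = B(k−1)f/C = -2*(3*k**2 + k + 1)/(3*k**2 - 5*k - 3), so s_k = R(k)·t_k = (-3*k**2 - k - 1)/2**k.
Verify: (3*k**2 - 5*k - 3)/(2*2**k) matches t_k.
Evaluate: s_(n+1) = 2**(-n - 1)*(-3*n**2 - 7*n - 5); subtract s_(2) = -15/4 ⇒ S(n) = 2**(-n - 2)*(15*2**n - 6*n**2 - 14*n - 10).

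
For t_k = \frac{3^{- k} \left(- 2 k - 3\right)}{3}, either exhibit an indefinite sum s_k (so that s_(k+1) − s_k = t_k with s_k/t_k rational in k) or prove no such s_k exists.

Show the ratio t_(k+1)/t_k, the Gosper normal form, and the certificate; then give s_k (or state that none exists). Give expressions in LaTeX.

s_k = 3^{- k} \left(k + 2\right)

r(k) = (2*k + 5)/(3*(2*k + 3)) after simplifying.
Normal form (A,B,C) = (1/3, 1, k + 3/2).
Need (1/3)·f(k+1) − (1)·f(k) = k + 3/2.
Degrees (0,0,1) ⇒ d ≤ 1.
Match coefficients ⇒ f(k) = -3*(k + 2)/2.
Then R = B(k−1)f/C = -3*(k + 2)/(2*k + 3), so s_k = R(k)·t_k = (k + 2)/3**k.
Δs = (-2*k - 3)/(3*3**k), as required.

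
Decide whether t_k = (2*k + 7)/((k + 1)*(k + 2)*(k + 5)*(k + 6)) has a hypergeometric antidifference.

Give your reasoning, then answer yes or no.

Yes. s_k = k*(k + 6)/(5*(k**2 + 6*k + 5)).

Ratio r(k) = (k + 1)*(k + 5)*(2*k + 9)/((k + 3)*(k + 7)*(2*k + 7)).
Gosper form: A/B · C(k+1)/C(k) with A=k + 1, B=k + 7, C=k**3 + 21*k**2/2 + 73*k/2 + 42.
Need (k + 1)·f(k+1) − (k + 6)·f(k) = k**3 + 21*k**2/2 + 73*k/2 + 42.
Bound: deg f ≤ 5.
Match coefficients ⇒ f(k) = k*(k + 2)*(k + 3)*(k + 4)*(k + 6)/10.
Then R = B(k−1)f/C = k*(k + 2)*(k + 6)**2/(5*(2*k + 7)), so s_k = R(k)·t_k = k*(k + 6)/(5*(k**2 + 6*k + 5)).
Δs = (2*k + 7)/(k**4 + 14*k**3 + 65*k**2 + 112*k + 60), as required.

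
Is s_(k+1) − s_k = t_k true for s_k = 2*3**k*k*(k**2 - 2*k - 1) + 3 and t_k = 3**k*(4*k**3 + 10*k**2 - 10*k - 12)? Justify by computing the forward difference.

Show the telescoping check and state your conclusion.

s_(k+1) = -6*3**k*(k + 1)*(2*k - (k + 1)**2 + 3) + 3
s_(k+1) − s_k = 3**k*(4*k**3 + 10*k**2 - 10*k - 12)
(s_(k+1) − s_k) − t_k = 0

valid (s_(k+1) − s_k reduces to t_k)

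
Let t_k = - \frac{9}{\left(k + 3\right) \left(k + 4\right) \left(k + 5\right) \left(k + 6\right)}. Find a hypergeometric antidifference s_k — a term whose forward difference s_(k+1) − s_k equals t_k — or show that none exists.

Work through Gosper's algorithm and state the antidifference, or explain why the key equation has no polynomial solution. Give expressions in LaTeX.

r(k) = (k + 3)/(k + 7) after simplifying.
Factor: A=k + 3; B=k + 7; C=1.
Set up (k + 3)·f(k+1) − (k + 6)·f(k) − (1) = 0.
d = 3 from the (1,1,0) case.
Match coefficients ⇒ f(k) = k*(k**2 + 12*k + 47)/180.
Then R = B(k−1)f/C = k*(k + 6)*(k**2 + 12*k + 47)/180, so s_k = R(k)·t_k = k*(-k**2 - 12*k - 47)/(20*(k + 3)*(k + 4)*(k + 5)).
Δs = -9/(k**4 + 18*k**3 + 119*k**2 + 342*k + 360), as required.

s_k = \frac{k \left(- k^{2} - 12 k - 47\right)}{20 \left(k + 3\right) \left(k + 4\right) \left(k + 5\right)}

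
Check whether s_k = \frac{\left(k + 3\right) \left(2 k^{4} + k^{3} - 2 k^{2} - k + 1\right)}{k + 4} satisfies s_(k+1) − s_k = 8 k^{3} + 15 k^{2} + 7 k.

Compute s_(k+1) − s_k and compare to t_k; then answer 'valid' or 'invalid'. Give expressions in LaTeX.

s_(k+1) = -(k + 4)*(k - 2*(k + 1)**4 - (k + 1)**3 + 2*(k + 1)**2)/(k + 5)
s_(k+1) − s_k = (8*k**5 + 81*k**4 + 256*k**3 + 294*k**2 + 111*k + 1)/(k**2 + 9*k + 20)
(s_(k+1) − s_k) − t_k = (-6*k**4 - 46*k**3 - 69*k**2 - 29*k + 1)/(k**2 + 9*k + 20)

Invalid: residual \frac{- 6 k^{4} - 46 k^{3} - 69 k^{2} - 29 k + 1}{k^{2} + 9 k + 20} ≠ 0.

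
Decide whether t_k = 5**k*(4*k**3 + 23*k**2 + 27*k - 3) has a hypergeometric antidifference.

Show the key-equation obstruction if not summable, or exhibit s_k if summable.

Yes. s_k = 5**k*(k**3 + 2*k**2 - 2*k - 2).

Ratio r(k) = 5*(4*k**3 + 35*k**2 + 85*k + 51)/(4*k**3 + 23*k**2 + 27*k - 3).
Factor: A=5; B=1; C=k**3 + 23*k**2/4 + 27*k/4 - 3/4.
Need (5)·f(k+1) − (1)·f(k) = k**3 + 23*k**2/4 + 27*k/4 - 3/4.
Bound: deg f ≤ 3.
Match coefficients ⇒ f(k) = (k**3 + 2*k**2 - 2*k - 2)/4.
Then R = B(k−1)f/C = (k**3 + 2*k**2 - 2*k - 2)/(4*k**3 + 23*k**2 + 27*k - 3), so s_k = R(k)·t_k = 5**k*(k**3 + 2*k**2 - 2*k - 2).
Check: Δs_k = 5**k*(4*k**3 + 23*k**2 + 27*k - 3). ✓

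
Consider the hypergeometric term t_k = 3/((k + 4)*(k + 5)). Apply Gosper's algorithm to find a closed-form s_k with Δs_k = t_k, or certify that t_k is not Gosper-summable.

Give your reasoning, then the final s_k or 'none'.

The ratio is (k + 4)/(k + 6).
Take A(k)=k + 4, B(k)=k + 6, C(k)=1.
Solve (k + 4)·f(k+1) − (k + 5)·f(k) = 1.
Bound: deg f ≤ 1.
A polynomial solution: f(k) = k/4.
Get s_k = R·t_k = 3*k/(4*(k + 4)) with R(k) = B(k−1)f(k)/C(k) = k*(k + 5)/4.
s_(k+1) − s_k = 3/(k**2 + 9*k + 20) = t_k.

s_k = 3*k/(4*(k + 4))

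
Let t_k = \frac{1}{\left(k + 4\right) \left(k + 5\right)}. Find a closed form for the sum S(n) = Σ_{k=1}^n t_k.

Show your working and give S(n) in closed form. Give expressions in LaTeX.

S(n) = \frac{n}{5 \left(n + 5\right)}

Step 1: r(k) = (k + 4)/(k + 6).
Gosper form: A/B · C(k+1)/C(k) with A=k + 4, B=k + 6, C=1.
Set up (k + 4)·f(k+1) − (k + 5)·f(k) − (1) = 0.
deg f ≤ 1 (via 1,1,0).
Solve for f: f(k) = k/4 (degree 1 ≤ 1).
Get s_k = R·t_k = k/(4*(k + 4)) with R(k) = B(k−1)f(k)/C(k) = k*(k + 5)/4.
Check: Δs_k = 1/(k**2 + 9*k + 20). ✓
Telescope: S(n) = s_(n+1) − s_(1) = (n + 1)/(4*(n + 5)) − (1/20) = n/(5*(n + 5)).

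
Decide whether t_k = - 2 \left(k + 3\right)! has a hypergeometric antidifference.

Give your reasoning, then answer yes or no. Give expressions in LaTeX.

t_(k+1)/t_k = k + 4.
Factor: A=k + 4; B=1; C=1.
Set up (k + 4)·f(k+1) − (1)·f(k) − (1) = 0.
From deg A=1, deg B=0, deg C=0: d=-1.
Negative degree bound (-1): no f exists, t_k not Gosper-summable.

No — key equation has no polynomial f.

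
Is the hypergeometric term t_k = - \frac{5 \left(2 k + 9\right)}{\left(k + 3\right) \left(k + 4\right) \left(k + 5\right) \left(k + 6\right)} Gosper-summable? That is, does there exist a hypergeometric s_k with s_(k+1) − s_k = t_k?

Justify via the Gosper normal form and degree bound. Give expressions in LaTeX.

Step 1: r(k) = (k + 3)*(2*k + 11)/((k + 7)*(2*k + 9)).
So A=k + 3 and B=k + 7, with C=k + 9/2.
Key eq: (k + 3)·f(k+1) = (k + 6)·f(k) + (k + 9/2).
d = 3 from the (1,1,1) case.
Match coefficients ⇒ f(k) = k*(k + 4)*(k + 8)/30.
Get s_k = R·t_k = k*(-k - 8)/(3*(k**2 + 8*k + 15)) with R(k) = B(k−1)f(k)/C(k) = k*(k + 4)*(k + 6)*(k + 8)/(15*(2*k + 9)).
s_(k+1) − s_k = 5*(-2*k - 9)/(k**4 + 18*k**3 + 119*k**2 + 342*k + 360) = t_k.

Yes. s_k = \frac{k \left(- k - 8\right)}{3 \left(k^{2} + 8 k + 15\right)}.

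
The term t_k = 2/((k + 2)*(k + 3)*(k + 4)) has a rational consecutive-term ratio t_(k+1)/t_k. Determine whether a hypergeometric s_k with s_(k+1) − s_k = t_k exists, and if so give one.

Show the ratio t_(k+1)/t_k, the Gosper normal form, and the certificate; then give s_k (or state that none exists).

s_k = k*(k + 5)/(6*(k + 2)*(k + 3))

t_(k+1)/t_k = (k + 2)/(k + 5).
Factor: A=k + 2; B=k + 5; C=1.
f must satisfy (k + 2)·f(k+1) − (k + 4)·f(k) = 1.
d = 2 from the (1,1,0) case.
Match coefficients ⇒ f(k) = k*(k + 5)/12.
Certificate R = B(k−1)f/C = k*(k + 4)*(k + 5)/12 gives s_k = k*(k + 5)/(6*(k + 2)*(k + 3)).
s_(k+1) − s_k = 2/(k**3 + 9*k**2 + 26*k + 24) = t_k.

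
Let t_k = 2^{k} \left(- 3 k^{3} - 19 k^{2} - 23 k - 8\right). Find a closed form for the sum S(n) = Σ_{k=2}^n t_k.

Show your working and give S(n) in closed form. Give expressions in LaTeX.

S(n) = - 6 \cdot 2^{n} n^{3} - 20 \cdot 2^{n} n^{2} - 24 \cdot 2^{n} n - 6 \cdot 2^{n} + 112

Compute t_(k+1)/t_k: get 2*(3*k**3 + 28*k**2 + 70*k + 53)/(3*k**3 + 19*k**2 + 23*k + 8).
Normal form (A,B,C) = (2, 1, k**3 + 19*k**2/3 + 23*k/3 + 8/3).
Solve (2)·f(k+1) − (1)·f(k) = k**3 + 19*k**2/3 + 23*k/3 + 8/3.
d = 3 from the (0,0,3) case.
A polynomial solution: f(k) = (3*k - 2)*(k**2 + k + 1)/3.
Get s_k = R·t_k = 2**k*(-3*k**3 - k**2 - k + 2) with R(k) = B(k−1)f(k)/C(k) = (3*k - 2)*(k**2 + k + 1)/(3*k**3 + 19*k**2 + 23*k + 8).
Verify: 2**k*(-3*k**3 - 19*k**2 - 23*k - 8) matches t_k.
Telescope: S(n) = s_(n+1) − s_(2) = 2**(n + 1)*(-3*n**3 - 10*n**2 - 12*n - 3) − (-112) = -6*2**n*n**3 - 20*2**n*n**2 - 24*2**n*n - 6*2**n + 112.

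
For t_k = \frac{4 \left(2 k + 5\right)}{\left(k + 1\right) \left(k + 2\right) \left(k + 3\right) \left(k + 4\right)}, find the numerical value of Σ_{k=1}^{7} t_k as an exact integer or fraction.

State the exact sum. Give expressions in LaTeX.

Σ = 91/198

Ratio r(k) = (k + 1)*(2*k + 7)/((k + 5)*(2*k + 5)).
Factor: A=k + 1; B=k + 5; C=k + 5/2.
f must satisfy (k + 1)·f(k+1) − (k + 4)·f(k) = k + 5/2.
From deg A=1, deg B=1, deg C=1: d=3.
Solve for f: f(k) = k*(k + 2)*(k + 4)/6 (degree 3 ≤ 3).
So s_k = (B(k−1)f/C)·t_k = (k*(k + 2)*(k + 4)**2/(3*(2*k + 5)))·t_k = 4*k*(k + 4)/(3*(k**2 + 4*k + 3)).
Verify: 4*(2*k + 5)/(k**4 + 10*k**3 + 35*k**2 + 50*k + 24) matches t_k.
Telescoping: Σ = s_(8) − s_(1) = 128/99 − (5/6) = 91/198.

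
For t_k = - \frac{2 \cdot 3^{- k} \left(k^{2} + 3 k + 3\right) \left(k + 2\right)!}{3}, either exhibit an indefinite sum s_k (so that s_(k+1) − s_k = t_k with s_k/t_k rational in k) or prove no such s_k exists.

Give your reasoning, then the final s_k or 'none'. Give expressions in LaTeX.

Compute t_(k+1)/t_k: get (k + 3)*(3*k + (k + 1)**2 + 6)/(3*(k**2 + 3*k + 3)).
Normal form (A,B,C) = (k/3 + 1, 1, k**2 + 3*k + 3).
Solve (k/3 + 1)·f(k+1) − (1)·f(k) = k**2 + 3*k + 3.
d = 1 from the (1,0,2) case.
A polynomial solution: f(k) = 3*(k + 2).
Get s_k = R·t_k = -2*(k + 2)*factorial(k + 2)/3**k with R(k) = B(k−1)f(k)/C(k) = 3*(k + 2)/(k**2 + 3*k + 3).
Verify: -2*(k**2 + 3*k + 3)*factorial(k + 2)/(3*3**k) matches t_k.

s_k = - 2 \cdot 3^{- k} \left(k + 2\right) \left(k + 2\right)!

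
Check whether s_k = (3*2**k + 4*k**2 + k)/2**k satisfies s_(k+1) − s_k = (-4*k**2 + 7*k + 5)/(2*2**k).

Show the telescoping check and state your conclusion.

s_(k+1) = (6*2**k + k + 4*(k + 1)**2 + 1)/(2*2**k)
s_(k+1) − s_k = (-4*k**2 + 7*k + 5)/(2*2**k)
(s_(k+1) − s_k) − t_k = 0

Valid — Δs_k = t_k.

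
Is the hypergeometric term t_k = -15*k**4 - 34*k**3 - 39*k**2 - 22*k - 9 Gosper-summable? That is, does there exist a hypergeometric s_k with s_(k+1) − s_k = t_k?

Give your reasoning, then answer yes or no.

Step 1: r(k) = (15*k**4 + 94*k**3 + 231*k**2 + 262*k + 119)/(15*k**4 + 34*k**3 + 39*k**2 + 22*k + 9).
Take A(k)=1, B(k)=1, C(k)=k**4 + 34*k**3/15 + 13*k**2/5 + 22*k/15 + 3/5.
Set up (1)·f(k+1) − (1)·f(k) − (k**4 + 34*k**3/15 + 13*k**2/5 + 22*k/15 + 3/5) = 0.
Degrees (0,0,4) ⇒ d ≤ 5.
Match coefficients ⇒ f(k) = k*(3*k**4 + k**3 + k**2 + 4)/15.
Then R = B(k−1)f/C = k*(3*k**4 + k**3 + k**2 + 4)/(15*k**4 + 34*k**3 + 39*k**2 + 22*k + 9), so s_k = R(k)·t_k = k*(-3*k**4 - k**3 - k**2 - 4).
Check: Δs_k = -15*k**4 - 34*k**3 - 39*k**2 - 22*k - 9. ✓

Yes. s_k = k*(-3*k**4 - k**3 - k**2 - 4).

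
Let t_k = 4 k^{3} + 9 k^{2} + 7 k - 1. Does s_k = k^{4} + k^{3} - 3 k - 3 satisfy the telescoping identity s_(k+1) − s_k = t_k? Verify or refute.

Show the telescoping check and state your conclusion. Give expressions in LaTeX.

s_(k+1) = -3*k + (k + 1)**4 + (k + 1)**3 - 6
s_(k+1) − s_k = 4*k**3 + 9*k**2 + 7*k - 1
(s_(k+1) − s_k) − t_k = 0

Valid: the claim telescopes to t_k.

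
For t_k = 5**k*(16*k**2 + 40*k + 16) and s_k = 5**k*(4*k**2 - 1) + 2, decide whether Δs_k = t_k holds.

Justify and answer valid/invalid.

valid; difference matches t_k

s_(k+1) = 5**(k + 1)*(4*(k + 1)**2 - 1) + 2
s_(k+1) − s_k = 5**k*(16*k**2 + 40*k + 16)
(s_(k+1) − s_k) − t_k = 0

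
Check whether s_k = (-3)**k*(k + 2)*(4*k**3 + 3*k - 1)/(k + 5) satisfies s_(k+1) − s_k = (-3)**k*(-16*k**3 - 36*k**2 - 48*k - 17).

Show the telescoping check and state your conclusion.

s_(k+1) = (-3)**(k + 1)*(k + 3)*(3*k + 4*(k + 1)**3 + 2)/(k + 6)
s_(k+1) − s_k = (-3)**k*(-16*k**5 - 164*k**4 - 564*k**3 - 941*k**2 - 847*k - 258)/(k**2 + 11*k + 30)
(s_(k+1) − s_k) − t_k = 12*(-3)**k*(4*k**4 + 30*k**3 + 57*k**2 + 65*k + 21)/(k**2 + 11*k + 30)

Invalid: residual 12*(-3)**k*(4*k**4 + 30*k**3 + 57*k**2 + 65*k + 21)/(k**2 + 11*k + 30) ≠ 0.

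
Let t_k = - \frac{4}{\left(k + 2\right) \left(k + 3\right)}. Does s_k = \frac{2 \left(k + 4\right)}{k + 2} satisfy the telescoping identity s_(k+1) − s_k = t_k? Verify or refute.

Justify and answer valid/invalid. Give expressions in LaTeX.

valid (s_(k+1) − s_k reduces to t_k)

s_(k+1) = 2*(k + 5)/(k + 3)
s_(k+1) − s_k = -4/(k**2 + 5*k + 6)
(s_(k+1) − s_k) − t_k = 0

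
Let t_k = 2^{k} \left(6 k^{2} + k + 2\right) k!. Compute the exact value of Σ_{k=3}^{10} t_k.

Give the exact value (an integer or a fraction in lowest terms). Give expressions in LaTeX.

Σ = 2370738585360

Compute t_(k+1)/t_k: get 2*(k + 1)*(k + 6*(k + 1)**2 + 3)/(6*k**2 + k + 2).
Normal form (A,B,C) = (2*k + 2, 1, k**2 + k/6 + 1/3).
Solve (2*k + 2)·f(k+1) − (1)·f(k) = k**2 + k/6 + 1/3.
Bound: deg f ≤ 1.
Solving with deg f ≤ 1: f(k) = (3*k - 4)/6.
R(k) = B(k−1)·f(k)/C(k) = (3*k - 4)/(6*k**2 + k + 2); s_k = R·t_k = 2**k*(3*k - 4)*factorial(k).
Verify: 2**k*(6*k**2 + k + 2)*factorial(k) matches t_k.
Sum = s_(11) − s_(3); s_(11) = 2370738585600, s_(3) = 240 ⇒ 2370738585360.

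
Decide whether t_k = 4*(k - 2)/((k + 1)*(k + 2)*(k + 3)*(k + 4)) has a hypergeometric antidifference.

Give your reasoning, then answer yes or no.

Yes. s_k = k*(-k**2 - 6*k - 17)/(3*(k + 1)*(k + 2)*(k + 3)).

The ratio is (k - 1)*(k + 1)/((k - 2)*(k + 5)).
Take A(k)=k + 1, B(k)=k + 5, C(k)=k - 2.
f must satisfy (k + 1)·f(k+1) − (k + 4)·f(k) = k - 2.
deg f ≤ 3 (via 1,1,1).
Solve for f: f(k) = -k*(k**2 + 6*k + 17)/12 (degree 3 ≤ 3).
R(k) = B(k−1)·f(k)/C(k) = -k*(k + 4)*(k**2 + 6*k + 17)/(12*(k - 2)); s_k = R·t_k = k*(-k**2 - 6*k - 17)/(3*(k + 1)*(k + 2)*(k + 3)).
Verify: 4*(k - 2)/(k**4 + 10*k**3 + 35*k**2 + 50*k + 24) matches t_k.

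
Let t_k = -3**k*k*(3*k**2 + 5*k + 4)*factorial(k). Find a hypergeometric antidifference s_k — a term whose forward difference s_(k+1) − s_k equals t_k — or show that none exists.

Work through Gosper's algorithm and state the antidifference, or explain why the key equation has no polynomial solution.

The ratio is (k + 1)**2*(15*k + 9*(k + 1)**2 + 27)/(k*(3*k**2 + 5*k + 4)).
Factor: A=3*k + 3; B=1; C=k**3 + 5*k**2/3 + 4*k/3.
Solve (3*k + 3)·f(k+1) − (1)·f(k) = k**3 + 5*k**2/3 + 4*k/3.
deg f ≤ 2 (via 1,0,3).
Solve for f: f(k) = k*(k - 1)/3 (degree 2 ≤ 2).
Get s_k = R·t_k = -3**k*k*(k - 1)*factorial(k) with R(k) = B(k−1)f(k)/C(k) = (k - 1)/(3*k**2 + 5*k + 4).
s_(k+1) − s_k = -3**k*k*(3*k**2 + 5*k + 4)*factorial(k) = t_k.

s_k = -3**k*k*(k - 1)*factorial(k)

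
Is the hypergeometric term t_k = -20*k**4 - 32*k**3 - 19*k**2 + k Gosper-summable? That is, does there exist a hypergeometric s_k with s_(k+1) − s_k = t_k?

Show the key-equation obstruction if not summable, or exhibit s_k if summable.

Yes. s_k = k*(-4*k**4 + 2*k**3 + 3*k**2 + 2*k - 3).

Step 1: r(k) = (20*k**4 + 112*k**3 + 235*k**2 + 213*k + 70)/(k*(20*k**3 + 32*k**2 + 19*k - 1)).
Gosper form: A/B · C(k+1)/C(k) with A=1, B=1, C=k**4 + 8*k**3/5 + 19*k**2/20 - k/20.
Need (1)·f(k+1) − (1)·f(k) = k**4 + 8*k**3/5 + 19*k**2/20 - k/20.
Bound: deg f ≤ 5.
Match coefficients ⇒ f(k) = k*(k - 1)*(4*k**3 + 2*k**2 - k - 3)/20.
Then R = B(k−1)f/C = (k - 1)*(4*k**3 + 2*k**2 - k - 3)/(20*k**3 + 32*k**2 + 19*k - 1), so s_k = R(k)·t_k = k*(-4*k**4 + 2*k**3 + 3*k**2 + 2*k - 3).
Check: Δs_k = k*(-20*k**3 - 32*k**2 - 19*k + 1). ✓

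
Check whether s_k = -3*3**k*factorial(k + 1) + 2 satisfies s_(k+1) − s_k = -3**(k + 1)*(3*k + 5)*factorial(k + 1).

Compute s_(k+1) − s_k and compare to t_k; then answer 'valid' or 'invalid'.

s_(k+1) = -3*3**(k + 1)*factorial(k + 2) + 2
s_(k+1) − s_k = -3**(k + 1)*(3*k + 5)*factorial(k + 1)
(s_(k+1) − s_k) − t_k = 0

valid (s_(k+1) − s_k reduces to t_k)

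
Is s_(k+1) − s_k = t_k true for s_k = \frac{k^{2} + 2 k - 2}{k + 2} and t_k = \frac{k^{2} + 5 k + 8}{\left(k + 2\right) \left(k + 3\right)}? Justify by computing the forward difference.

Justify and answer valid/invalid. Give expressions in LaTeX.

valid (s_(k+1) − s_k reduces to t_k)

s_(k+1) = (2*k + (k + 1)**2)/(k + 3)
s_(k+1) − s_k = (k**2 + 5*k + 8)/(k**2 + 5*k + 6)
(s_(k+1) − s_k) − t_k = 0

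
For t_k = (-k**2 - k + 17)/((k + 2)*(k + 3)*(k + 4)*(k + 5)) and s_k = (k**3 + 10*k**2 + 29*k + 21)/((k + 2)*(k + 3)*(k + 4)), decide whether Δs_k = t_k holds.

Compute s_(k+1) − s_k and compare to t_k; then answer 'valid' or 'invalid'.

s_(k+1) = (29*k + (k + 1)**3 + 10*(k + 1)**2 + 50)/((k + 3)*(k + 4)*(k + 5))
s_(k+1) − s_k = (-k**2 - k + 17)/(k**4 + 14*k**3 + 71*k**2 + 154*k + 120)
(s_(k+1) − s_k) − t_k = 0

valid; difference matches t_k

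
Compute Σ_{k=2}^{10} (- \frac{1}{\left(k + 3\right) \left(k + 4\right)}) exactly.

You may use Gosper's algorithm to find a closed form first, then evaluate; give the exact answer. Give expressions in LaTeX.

Σ = -9/70

t_(k+1)/t_k = (k + 3)/(k + 5).
Factor: A=k + 3; B=k + 5; C=1.
Solve (k + 3)·f(k+1) − (k + 4)·f(k) = 1.
Bound: deg f ≤ 1.
Solve for f: f(k) = k/3 (degree 1 ≤ 1).
Get s_k = R·t_k = -k/(3*k + 9) with R(k) = B(k−1)f(k)/C(k) = k*(k + 4)/3.
Δs = -1/(k**2 + 7*k + 12), as required.
Sum = s_(11) − s_(2); s_(11) = -11/42, s_(2) = -2/15 ⇒ -9/70.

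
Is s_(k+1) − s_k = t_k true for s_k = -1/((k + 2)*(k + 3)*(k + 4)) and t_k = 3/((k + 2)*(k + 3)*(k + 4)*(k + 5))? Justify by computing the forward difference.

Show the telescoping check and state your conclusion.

s_(k+1) = -1/((k + 3)*(k + 4)*(k + 5))
s_(k+1) − s_k = 3/((k + 2)*(k + 3)*(k + 4)*(k + 5))
(s_(k+1) − s_k) − t_k = 0

Valid: the claim telescopes to t_k.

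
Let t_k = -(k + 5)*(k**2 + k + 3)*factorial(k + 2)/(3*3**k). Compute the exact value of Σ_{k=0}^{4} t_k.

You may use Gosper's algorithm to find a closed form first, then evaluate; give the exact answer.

Σ = -7894/9

Compute t_(k+1)/t_k: get (k + 3)*(k + 6)*(k + (k + 1)**2 + 4)/(3*(k + 5)*(k**2 + k + 3)).
Factor: A=k/3 + 1; B=1; C=k**3 + 6*k**2 + 8*k + 15.
Need (k/3 + 1)·f(k+1) − (1)·f(k) = k**3 + 6*k**2 + 8*k + 15.
From deg A=1, deg B=0, deg C=3: d=2.
Solving with deg f ≤ 2: f(k) = 3*(k**2 + 4*k - 3).
Get s_k = R·t_k = -(k**2 + 4*k - 3)*factorial(k + 2)/3**k with R(k) = B(k−1)f(k)/C(k) = 3*(k**2 + 4*k - 3)/((k + 5)*(k**2 + k + 3)).
Verify: -(k + 5)*(k**2 + k + 3)*factorial(k + 2)/(3*3**k) matches t_k.
Sum = s_(5) − s_(0); s_(5) = -7840/9, s_(0) = 6 ⇒ -7894/9.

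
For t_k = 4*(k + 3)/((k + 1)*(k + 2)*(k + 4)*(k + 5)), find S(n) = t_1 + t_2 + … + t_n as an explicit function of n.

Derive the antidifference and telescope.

S(n) = n*(n + 7)/(5*(n**2 + 7*n + 10))

Compute t_(k+1)/t_k: get (k + 1)*(k + 4)**2/((k + 3)**2*(k + 6)).
Gosper form: A/B · C(k+1)/C(k) with A=k + 1, B=k + 6, C=k**2 + 6*k + 9.
Key eq: (k + 1)·f(k+1) = (k + 5)·f(k) + (k**2 + 6*k + 9).
Bound: deg f ≤ 4.
Coefficient equations give f(k) = k*(k + 2)*(k + 3)*(k + 5)/8.
Certificate R = B(k−1)f/C = k*(k + 2)*(k + 5)**2/(8*(k + 3)) gives s_k = k*(k + 5)/(2*(k**2 + 5*k + 4)).
Verify: 4*(k + 3)/(k**4 + 12*k**3 + 49*k**2 + 78*k + 40) matches t_k.
Σ_(k=1)^n t_k = s_(n+1) − s_(1) = ((n**2 + 7*n + 6)/(2*(n**2 + 7*n + 10))) − (3/10), i.e. n*(n + 7)/(5*(n**2 + 7*n + 10)).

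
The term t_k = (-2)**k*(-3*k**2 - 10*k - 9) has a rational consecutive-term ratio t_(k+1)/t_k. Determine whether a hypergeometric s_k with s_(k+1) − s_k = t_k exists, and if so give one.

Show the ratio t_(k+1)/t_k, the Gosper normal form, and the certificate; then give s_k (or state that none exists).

t_(k+1)/t_k = 2*(-3*k**2 - 16*k - 22)/(3*k**2 + 10*k + 9).
Factor: A=-2; B=1; C=k**2 + 10*k/3 + 3.
Need (-2)·f(k+1) − (1)·f(k) = k**2 + 10*k/3 + 3.
d = 2 from the (0,0,2) case.
Coefficient equations give f(k) = -(k + 1)**2/3.
Get s_k = R·t_k = (-2)**k*(k**2 + 2*k + 1) with R(k) = B(k−1)f(k)/C(k) = -(k + 1)**2/(3*k**2 + 10*k + 9).
s_(k+1) − s_k = (-2)**k*(-3*k**2 - 10*k - 9) = t_k.

s_k = (-2)**k*(k**2 + 2*k + 1)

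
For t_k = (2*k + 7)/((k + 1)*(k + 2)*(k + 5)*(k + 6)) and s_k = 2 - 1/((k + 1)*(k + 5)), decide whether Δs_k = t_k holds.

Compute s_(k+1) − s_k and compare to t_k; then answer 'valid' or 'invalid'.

valid (s_(k+1) − s_k reduces to t_k)

s_(k+1) = 2 - 1/((k + 2)*(k + 6))
s_(k+1) − s_k = (2*k + 7)/(k**4 + 14*k**3 + 65*k**2 + 112*k + 60)
(s_(k+1) − s_k) − t_k = 0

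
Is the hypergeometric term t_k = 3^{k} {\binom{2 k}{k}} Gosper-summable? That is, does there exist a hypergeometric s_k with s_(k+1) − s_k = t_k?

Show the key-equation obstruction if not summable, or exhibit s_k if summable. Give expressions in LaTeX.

The ratio is 6*(2*k + 1)/(k + 1).
So A=12*k + 6 and B=k + 1, with C=1.
Solve (12*k + 6)·f(k+1) − (k)·f(k) = 1.
Degrees (1,1,0) ⇒ d ≤ -1.
deg f ≤ -1 is impossible — no certificate.

No — key equation has no polynomial f.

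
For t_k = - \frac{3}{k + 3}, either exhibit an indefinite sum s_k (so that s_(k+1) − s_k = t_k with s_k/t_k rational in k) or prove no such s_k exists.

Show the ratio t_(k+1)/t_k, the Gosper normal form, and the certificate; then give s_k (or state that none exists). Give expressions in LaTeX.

none — t_k is not Gosper-summable

Step 1: r(k) = (k + 3)/(k + 4).
Take A(k)=k + 3, B(k)=k + 4, C(k)=1.
Solve (k + 3)·f(k+1) − (k + 3)·f(k) = 1.
deg f ≤ 0 (via 1,1,0).
f = c0 ⇒ A·f(k+1) − B(k−1)·f(k) − C = -1. The system {-1 = 0} is inconsistent; no antidifference.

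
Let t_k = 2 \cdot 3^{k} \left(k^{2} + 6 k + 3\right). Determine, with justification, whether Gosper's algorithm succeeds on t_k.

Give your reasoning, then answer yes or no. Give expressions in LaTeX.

r(k) = 3*(k**2 + 8*k + 10)/(k**2 + 6*k + 3) after simplifying.
Factor: A=3; B=1; C=k**2 + 6*k + 3.
Solve (3)·f(k+1) − (1)·f(k) = k**2 + 6*k + 3.
From deg A=0, deg B=0, deg C=2: d=2.
A polynomial solution: f(k) = (k**2 + 3*k - 3)/2.
Then R = B(k−1)f/C = (k**2 + 3*k - 3)/(2*(k**2 + 6*k + 3)), so s_k = R(k)·t_k = 3**k*(k**2 + 3*k - 3).
s_(k+1) − s_k = 2*3**k*(k**2 + 6*k + 3) = t_k.

Yes. s_k = 3^{k} \left(k^{2} + 3 k - 3\right).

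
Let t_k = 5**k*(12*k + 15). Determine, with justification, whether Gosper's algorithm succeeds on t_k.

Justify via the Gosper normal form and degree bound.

Step 1: r(k) = 5*(4*k + 9)/(4*k + 5).
Factor: A=5; B=1; C=k + 5/4.
Need (5)·f(k+1) − (1)·f(k) = k + 5/4.
deg f ≤ 1 (via 0,0,1).
Solving with deg f ≤ 1: f(k) = k/4.
So s_k = (B(k−1)f/C)·t_k = (k/(4*k + 5))·t_k = 3*5**k*k.
Check: Δs_k = 5**k*(12*k + 15). ✓

Yes. s_k = 3*5**k*k.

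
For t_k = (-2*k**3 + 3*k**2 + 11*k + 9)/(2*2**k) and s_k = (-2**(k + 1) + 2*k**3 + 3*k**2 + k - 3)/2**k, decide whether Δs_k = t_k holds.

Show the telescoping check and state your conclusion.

s_(k+1) = (-4*2**k + 2*k**3 + 9*k**2 + 13*k + 3)/(2*2**k)
s_(k+1) − s_k = (-2*k**3 + 3*k**2 + 11*k + 9)/(2*2**k)
(s_(k+1) − s_k) − t_k = 0

valid (s_(k+1) − s_k reduces to t_k)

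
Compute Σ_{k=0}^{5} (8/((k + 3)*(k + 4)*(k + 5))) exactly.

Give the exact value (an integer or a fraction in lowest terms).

Σ = 13/45

The ratio is (k + 3)/(k + 6).
A = k + 3, B = k + 6, C = 1.
Solve (k + 3)·f(k+1) − (k + 5)·f(k) = 1.
Bound: deg f ≤ 2.
Solve for f: f(k) = k*(k + 7)/24 (degree 2 ≤ 2).
So s_k = (B(k−1)f/C)·t_k = (k*(k + 5)*(k + 7)/24)·t_k = k*(k + 7)/(3*(k + 3)*(k + 4)).
Check: Δs_k = 8/(k**3 + 12*k**2 + 47*k + 60). ✓
Evaluate s at k=6 and k=0: 13/45 and 0; difference 13/45.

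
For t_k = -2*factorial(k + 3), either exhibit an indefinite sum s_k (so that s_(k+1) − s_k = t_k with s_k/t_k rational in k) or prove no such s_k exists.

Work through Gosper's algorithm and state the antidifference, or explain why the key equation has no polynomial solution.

r(k) = k + 4 after simplifying.
A = k + 4, B = 1, C = 1.
Solve (k + 4)·f(k+1) − (1)·f(k) = 1.
Bound: deg f ≤ -1.
Bound -1 < 0, so the key equation has no polynomial solution.

not Gosper-summable; s_k does not exist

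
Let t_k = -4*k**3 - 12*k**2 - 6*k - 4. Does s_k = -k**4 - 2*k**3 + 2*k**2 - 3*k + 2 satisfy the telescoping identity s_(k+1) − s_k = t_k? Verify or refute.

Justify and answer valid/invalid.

s_(k+1) = -k**4 - 6*k**3 - 10*k**2 - 9*k - 2
s_(k+1) − s_k = -4*k**3 - 12*k**2 - 6*k - 4
(s_(k+1) − s_k) − t_k = 0

Valid — Δs_k = t_k.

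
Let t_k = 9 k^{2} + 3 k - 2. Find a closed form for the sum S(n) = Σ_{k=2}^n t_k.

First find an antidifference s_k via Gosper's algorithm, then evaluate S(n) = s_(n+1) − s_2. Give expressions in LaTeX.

S(n) = 3 n^{3} + 6 n^{2} + n - 10

t_(k+1)/t_k = (3*k + 5)/(3*k - 1).
Gosper form: A/B · C(k+1)/C(k) with A=1, B=1, C=k**2 + k/3 - 2/9.
Key eq: (1)·f(k+1) = (1)·f(k) + (k**2 + k/3 - 2/9).
Degrees (0,0,2) ⇒ d ≤ 3.
Coefficient equations give f(k) = k*(3*k**2 - 3*k - 2)/9.
So s_k = (B(k−1)f/C)·t_k = (k*(3*k**2 - 3*k - 2)/((3*k - 1)*(3*k + 2)))·t_k = k*(3*k**2 - 3*k - 2).
Check: Δs_k = 9*k**2 + 3*k - 2. ✓
Σ_(k=2)^n t_k = s_(n+1) − s_(2) = (3*n**3 + 6*n**2 + n - 2) − (8), i.e. 3*n**3 + 6*n**2 + n - 10.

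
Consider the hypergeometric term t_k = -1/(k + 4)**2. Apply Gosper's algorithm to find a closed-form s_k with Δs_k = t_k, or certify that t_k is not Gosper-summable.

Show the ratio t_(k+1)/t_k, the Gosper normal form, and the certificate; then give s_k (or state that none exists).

Compute t_(k+1)/t_k: get (k + 4)**2/(k + 5)**2.
Gosper form: A/B · C(k+1)/C(k) with A=k**2 + 8*k + 16, B=k**2 + 10*k + 25, C=1.
Set up (k**2 + 8*k + 16)·f(k+1) − (k**2 + 8*k + 16)·f(k) − (1) = 0.
Degrees (2,2,0) ⇒ d ≤ 0.
Write f(k) = c0. Then LHS − RHS = -1, requiring -1 = 0: contradictory. No certificate.

none (Gosper's algorithm certifies no s_k)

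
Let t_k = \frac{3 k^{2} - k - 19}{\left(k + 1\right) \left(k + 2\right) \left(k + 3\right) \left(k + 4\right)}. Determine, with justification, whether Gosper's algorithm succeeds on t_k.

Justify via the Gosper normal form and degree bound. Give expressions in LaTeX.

Step 1: r(k) = (k + 1)*(k - 3*(k + 1)**2 + 20)/((k + 5)*(-3*k**2 + k + 19)).
A = k + 1, B = k + 5, C = k**2 - k/3 - 19/3.
Key eq: (k + 1)·f(k+1) = (k + 4)·f(k) + (k**2 - k/3 - 19/3).
Degrees (1,1,2) ⇒ d ≤ 3.
Coefficient equations give f(k) = -k*(k + 2)*(2*k + 17)/9.
So s_k = (B(k−1)f/C)·t_k = (-k*(k + 2)*(k + 4)*(2*k + 17)/(3*(3*k**2 - k - 19)))·t_k = k*(-2*k - 17)/(3*(k**2 + 4*k + 3)).
s_(k+1) − s_k = (3*k**2 - k - 19)/(k**4 + 10*k**3 + 35*k**2 + 50*k + 24) = t_k.

Yes. s_k = \frac{k \left(- 2 k - 17\right)}{3 \left(k^{2} + 4 k + 3\right)}.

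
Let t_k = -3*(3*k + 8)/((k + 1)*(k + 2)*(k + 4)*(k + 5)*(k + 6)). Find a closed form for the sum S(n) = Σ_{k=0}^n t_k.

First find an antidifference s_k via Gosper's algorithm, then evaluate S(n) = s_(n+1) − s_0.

Compute t_(k+1)/t_k: get (k + 1)*(k + 4)*(3*k + 11)/((k + 3)*(k + 7)*(3*k + 8)).
Factor: A=k + 1; B=k + 7; C=k**2 + 17*k/3 + 8.
f must satisfy (k + 1)·f(k+1) − (k + 6)·f(k) = k**2 + 17*k/3 + 8.
d = 5 from the (1,1,2) case.
Solve for f: f(k) = k*(k + 2)*(k + 3)*(k**2 + 10*k + 29)/60 (degree 5 ≤ 5).
Certificate R = B(k−1)f/C = k*(k + 2)*(k + 6)*(k**2 + 10*k + 29)/(20*(3*k + 8)) gives s_k = 3*k*(-k**2 - 10*k - 29)/(20*(k**3 + 10*k**2 + 29*k + 20)).
Δs = 3*(-3*k - 8)/(k**5 + 18*k**4 + 121*k**3 + 372*k**2 + 508*k + 240), as required.
s_(n+1) = 3*(-n**3 - 13*n**2 - 52*n - 40)/(20*(n**3 + 13*n**2 + 52*n + 60)) and s_(0) = 0, so S(n) = 3*(-n**3 - 13*n**2 - 52*n - 40)/(20*(n**3 + 13*n**2 + 52*n + 60)).

S(n) = 3*(-n**3 - 13*n**2 - 52*n - 40)/(20*(n**3 + 13*n**2 + 52*n + 60))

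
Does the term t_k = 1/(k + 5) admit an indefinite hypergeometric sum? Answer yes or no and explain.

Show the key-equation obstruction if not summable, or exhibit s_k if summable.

Ratio r(k) = (k + 5)/(k + 6).
Normal form (A,B,C) = (k + 5, k + 6, 1).
Key eq: (k + 5)·f(k+1) = (k + 5)·f(k) + (1).
Bound: deg f ≤ 0.
Generic f = c0 gives residual -1; -1 = 0 cannot hold, so t_k is not Gosper-summable.

No — the linear system for f has no solution.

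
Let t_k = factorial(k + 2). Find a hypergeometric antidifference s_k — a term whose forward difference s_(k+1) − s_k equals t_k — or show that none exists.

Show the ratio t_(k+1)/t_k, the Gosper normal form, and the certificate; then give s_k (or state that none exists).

Compute t_(k+1)/t_k: get k + 3.
Factor: A=k + 3; B=1; C=1.
Key eq: (k + 3)·f(k+1) = (1)·f(k) + (1).
Degrees (1,0,0) ⇒ d ≤ -1.
d = -1 < 0 ⇒ no nonzero polynomial f; not summable.

not Gosper-summable; s_k does not exist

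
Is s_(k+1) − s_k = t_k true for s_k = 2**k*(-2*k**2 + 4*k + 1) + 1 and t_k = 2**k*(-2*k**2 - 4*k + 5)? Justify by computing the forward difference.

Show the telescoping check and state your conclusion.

s_(k+1) = -4*2**k*k**2 + 6*2**k + 1
s_(k+1) − s_k = 2**k*(-2*k**2 - 4*k + 5)
(s_(k+1) − s_k) − t_k = 0

valid (s_(k+1) − s_k reduces to t_k)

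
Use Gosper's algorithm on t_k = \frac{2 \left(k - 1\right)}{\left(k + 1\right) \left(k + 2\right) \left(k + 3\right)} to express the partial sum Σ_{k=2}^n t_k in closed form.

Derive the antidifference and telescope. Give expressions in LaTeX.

Ratio r(k) = k*(k + 1)/((k - 1)*(k + 4)).
Gosper form: A/B · C(k+1)/C(k) with A=k + 1, B=k + 4, C=k - 1.
Set up (k + 1)·f(k+1) − (k + 3)·f(k) − (k - 1) = 0.
Bound: deg f ≤ 2.
Solving with deg f ≤ 2: f(k) = -k.
So s_k = (B(k−1)f/C)·t_k = (-k*(k + 3)/(k - 1))·t_k = -2*k/((k + 1)*(k + 2)).
Check: Δs_k = 2*(k - 1)/(k**3 + 6*k**2 + 11*k + 6). ✓
Evaluate: s_(n+1) = 2*(-n - 1)/(n**2 + 5*n + 6); subtract s_(2) = -1/3 ⇒ S(n) = n*(n - 1)/(3*(n**2 + 5*n + 6)).

S(n) = \frac{n \left(n - 1\right)}{3 \left(n^{2} + 5 n + 6\right)}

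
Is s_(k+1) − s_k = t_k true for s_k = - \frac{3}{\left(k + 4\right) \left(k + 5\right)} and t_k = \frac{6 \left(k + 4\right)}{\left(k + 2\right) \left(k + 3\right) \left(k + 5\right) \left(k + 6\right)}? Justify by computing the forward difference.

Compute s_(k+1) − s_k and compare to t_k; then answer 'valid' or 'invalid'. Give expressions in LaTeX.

Invalid: residual \frac{6 \left(- 3 k - 10\right)}{k^{5} + 20 k^{4} + 155 k^{3} + 580 k^{2} + 1044 k + 720} ≠ 0.

s_(k+1) = -3/((k + 5)*(k + 6))
s_(k+1) − s_k = 6/(k**3 + 15*k**2 + 74*k + 120)
(s_(k+1) − s_k) − t_k = 6*(-3*k - 10)/(k**5 + 20*k**4 + 155*k**3 + 580*k**2 + 1044*k + 720)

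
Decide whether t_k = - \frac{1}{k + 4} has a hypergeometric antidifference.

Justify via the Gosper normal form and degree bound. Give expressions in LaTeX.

No. Not Gosper-summable.

Compute t_(k+1)/t_k: get (k + 4)/(k + 5).
Gosper form: A/B · C(k+1)/C(k) with A=k + 4, B=k + 5, C=1.
Set up (k + 4)·f(k+1) − (k + 4)·f(k) − (1) = 0.
From deg A=1, deg B=1, deg C=0: d=0.
Write f(k) = c0. Then LHS − RHS = -1, requiring -1 = 0: contradictory. No certificate.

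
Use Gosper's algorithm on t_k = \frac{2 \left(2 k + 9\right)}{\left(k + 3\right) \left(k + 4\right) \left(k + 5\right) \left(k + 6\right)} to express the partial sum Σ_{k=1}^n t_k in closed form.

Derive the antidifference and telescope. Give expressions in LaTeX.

S(n) = \frac{n \left(n + 10\right)}{12 \left(n^{2} + 10 n + 24\right)}

t_(k+1)/t_k = (k + 3)*(2*k + 11)/((k + 7)*(2*k + 9)).
Factor: A=k + 3; B=k + 7; C=k + 9/2.
Key eq: (k + 3)·f(k+1) = (k + 6)·f(k) + (k + 9/2).
Bound: deg f ≤ 3.
A polynomial solution: f(k) = k*(k + 4)*(k + 8)/30.
Then R = B(k−1)f/C = k*(k + 4)*(k + 6)*(k + 8)/(15*(2*k + 9)), so s_k = R(k)·t_k = 2*k*(k + 8)/(15*(k**2 + 8*k + 15)).
Check: Δs_k = 2*(2*k + 9)/(k**4 + 18*k**3 + 119*k**2 + 342*k + 360). ✓
Telescope: S(n) = s_(n+1) − s_(1) = 2*(n**2 + 10*n + 9)/(15*(n**2 + 10*n + 24)) − (1/20) = n*(n + 10)/(12*(n**2 + 10*n + 24)).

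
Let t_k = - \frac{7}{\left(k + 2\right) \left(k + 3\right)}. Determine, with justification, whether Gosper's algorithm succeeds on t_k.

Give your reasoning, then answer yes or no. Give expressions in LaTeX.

Yes. s_k = - \frac{7 k}{2 k + 4}.

Ratio r(k) = (k + 2)/(k + 4).
Take A(k)=k + 2, B(k)=k + 4, C(k)=1.
Need (k + 2)·f(k+1) − (k + 3)·f(k) = 1.
From deg A=1, deg B=1, deg C=0: d=1.
Solving with deg f ≤ 1: f(k) = k/2.
Then R = B(k−1)f/C = k*(k + 3)/2, so s_k = R(k)·t_k = -7*k/(2*k + 4).
s_(k+1) − s_k = -7/(k**2 + 5*k + 6) = t_k.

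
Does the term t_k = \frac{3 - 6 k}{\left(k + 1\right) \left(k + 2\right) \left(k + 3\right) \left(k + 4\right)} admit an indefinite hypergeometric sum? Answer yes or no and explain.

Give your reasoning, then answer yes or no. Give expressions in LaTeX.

Yes. s_k = \frac{3 k}{\left(k + 1\right) \left(k + 2\right) \left(k + 3\right)}.

Ratio r(k) = (k + 1)*(2*k + 1)/((k + 5)*(2*k - 1)).
Gosper form: A/B · C(k+1)/C(k) with A=k + 1, B=k + 5, C=k - 1/2.
Set up (k + 1)·f(k+1) − (k + 4)·f(k) − (k - 1/2) = 0.
From deg A=1, deg B=1, deg C=1: d=3.
Solving with deg f ≤ 3: f(k) = -k/2.
R(k) = B(k−1)·f(k)/C(k) = -k*(k + 4)/(2*k - 1); s_k = R·t_k = 3*k/((k + 1)*(k + 2)*(k + 3)).
Check: Δs_k = 3*(1 - 2*k)/(k**4 + 10*k**3 + 35*k**2 + 50*k + 24). ✓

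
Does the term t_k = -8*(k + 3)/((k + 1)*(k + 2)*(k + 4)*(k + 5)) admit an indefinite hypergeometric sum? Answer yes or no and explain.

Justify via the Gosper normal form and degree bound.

Ratio r(k) = (k + 1)*(k + 4)**2/((k + 3)**2*(k + 6)).
Factor: A=k + 1; B=k + 6; C=k**2 + 6*k + 9.
Key eq: (k + 1)·f(k+1) = (k + 5)·f(k) + (k**2 + 6*k + 9).
d = 4 from the (1,1,2) case.
Solving with deg f ≤ 4: f(k) = k*(k + 2)*(k + 3)*(k + 5)/8.
Then R = B(k−1)f/C = k*(k + 2)*(k + 5)**2/(8*(k + 3)), so s_k = R(k)·t_k = k*(-k - 5)/(k**2 + 5*k + 4).
s_(k+1) − s_k = 8*(-k - 3)/(k**4 + 12*k**3 + 49*k**2 + 78*k + 40) = t_k.

Yes. s_k = k*(-k - 5)/(k**2 + 5*k + 4).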